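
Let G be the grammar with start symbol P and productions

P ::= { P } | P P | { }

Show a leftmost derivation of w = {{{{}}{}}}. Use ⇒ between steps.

P ⇒ {P} ⇒ {{P}} ⇒ {{PP}} ⇒ {{{P}P}} ⇒ {{{{}}P}} ⇒ {{{{}}{}}}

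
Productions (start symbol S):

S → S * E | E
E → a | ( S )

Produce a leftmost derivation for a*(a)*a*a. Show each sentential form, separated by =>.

S => S*E => S*E*E => S*E*E*E => E*E*E*E => a*E*E*E => a*(S)*E*E => a*(E)*E*E => a*(a)*E*E => a*(a)*a*E => a*(a)*a*a

S => S*E   [S → S * E]
S*E => S*E*E   [S → S * E]
S*E*E => S*E*E*E   [S → S * E]
S*E*E*E => E*E*E*E   [S → E]
E*E*E*E => a*E*E*E   [E → a]
a*E*E*E => a*(S)*E*E   [E → ( S )]
a*(S)*E*E => a*(E)*E*E   [S → E]
a*(E)*E*E => a*(a)*E*E   [E → a]
a*(a)*E*E => a*(a)*a*E   [E → a]
a*(a)*a*E => a*(a)*a*a   [E → a]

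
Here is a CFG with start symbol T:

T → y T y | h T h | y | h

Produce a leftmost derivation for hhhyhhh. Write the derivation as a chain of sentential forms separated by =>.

T=>hTh=>hhThh=>hhhThhh=>hhhyhhh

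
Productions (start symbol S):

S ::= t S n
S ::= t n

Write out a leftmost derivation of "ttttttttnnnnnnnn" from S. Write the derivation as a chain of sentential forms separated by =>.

S=>tSn=>ttSnn=>tttSnnn=>ttttSnnnn=>tttttSnnnnn=>ttttttSnnnnnn=>tttttttSnnnnnnn=>ttttttttnnnnnnnn

S => tSn   [S ::= t S n]
tSn => ttSnn   [S ::= t S n]
ttSnn => tttSnnn   [S ::= t S n]
tttSnnn => ttttSnnnn   [S ::= t S n]
ttttSnnnn => tttttSnnnnn   [S ::= t S n]
tttttSnnnnn => ttttttSnnnnnn   [S ::= t S n]
ttttttSnnnnnn => tttttttSnnnnnnn   [S ::= t S n]
tttttttSnnnnnnn => ttttttttnnnnnnnn   [S ::= t n]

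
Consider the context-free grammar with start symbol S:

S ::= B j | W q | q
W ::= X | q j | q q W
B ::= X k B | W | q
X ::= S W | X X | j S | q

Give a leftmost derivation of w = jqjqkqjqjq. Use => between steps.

S=>Wq=>Xq=>SWq=>BjWq=>XkBjWq=>jSkBjWq=>jWqkBjWq=>jqjqkBjWq=>jqjqkqjWq=>jqjqkqjqjq

S => Wq   [S ::= W q]
Wq => Xq   [W ::= X]
Xq => SWq   [X ::= S W]
SWq => BjWq   [S ::= B j]
BjWq => XkBjWq   [B ::= X k B]
XkBjWq => jSkBjWq   [X ::= j S]
jSkBjWq => jWqkBjWq   [S ::= W q]
jWqkBjWq => jqjqkBjWq   [W ::= q j]
jqjqkBjWq => jqjqkqjWq   [B ::= q]
jqjqkqjWq => jqjqkqjqjq   [W ::= q j]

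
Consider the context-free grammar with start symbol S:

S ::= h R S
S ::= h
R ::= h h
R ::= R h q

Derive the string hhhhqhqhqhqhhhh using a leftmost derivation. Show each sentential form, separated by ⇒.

S ⇒ hRS ⇒ hRhqS ⇒ hRhqhqS ⇒ hRhqhqhqS ⇒ hRhqhqhqhqS ⇒ hhhhqhqhqhqS ⇒ hhhhqhqhqhqhRS ⇒ hhhhqhqhqhqhhhS ⇒ hhhhqhqhqhqhhhh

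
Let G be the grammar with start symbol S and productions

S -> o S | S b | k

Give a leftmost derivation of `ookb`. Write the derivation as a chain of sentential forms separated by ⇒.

S ⇒ oS   [S -> o S]
oS ⇒ ooS   [S -> o S]
ooS ⇒ ooSb   [S -> S b]
ooSb ⇒ ookb   [S -> k]

S ⇒ oS ⇒ ooS ⇒ ooSb ⇒ ookb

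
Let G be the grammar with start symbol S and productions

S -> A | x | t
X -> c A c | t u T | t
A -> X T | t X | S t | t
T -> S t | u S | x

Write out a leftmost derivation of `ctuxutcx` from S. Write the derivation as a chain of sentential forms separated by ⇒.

S ⇒ A   [S -> A]
A ⇒ XT   [A -> X T]
XT ⇒ cAcT   [X -> c A c]
cAcT ⇒ cXTcT   [A -> X T]
cXTcT ⇒ ctuTTcT   [X -> t u T]
ctuTTcT ⇒ ctuxTcT   [T -> x]
ctuxTcT ⇒ ctuxuScT   [T -> u S]
ctuxuScT ⇒ ctuxutcT   [S -> t]
ctuxutcT ⇒ ctuxutcx   [T -> x]

S⇒A⇒XT⇒cAcT⇒cXTcT⇒ctuTTcT⇒ctuxTcT⇒ctuxuScT⇒ctuxutcT⇒ctuxutcx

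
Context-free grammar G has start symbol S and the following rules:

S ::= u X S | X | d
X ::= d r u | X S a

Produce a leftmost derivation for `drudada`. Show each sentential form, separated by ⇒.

S⇒X⇒XSa⇒XSaSa⇒druSaSa⇒drudaSa⇒drudada

S ⇒ X   [S ::= X]
X ⇒ XSa   [X ::= X S a]
XSa ⇒ XSaSa   [X ::= X S a]
XSaSa ⇒ druSaSa   [X ::= d r u]
druSaSa ⇒ drudaSa   [S ::= d]
drudaSa ⇒ drudada   [S ::= d]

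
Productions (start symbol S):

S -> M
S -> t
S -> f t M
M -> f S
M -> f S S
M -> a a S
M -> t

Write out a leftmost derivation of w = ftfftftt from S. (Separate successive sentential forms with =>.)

S => ftM => ftfSS => ftfftMS => ftfftfSS => ftfftftS => ftfftftt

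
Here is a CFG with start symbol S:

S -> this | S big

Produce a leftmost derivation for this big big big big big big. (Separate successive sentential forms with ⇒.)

S ⇒ S big ⇒ S big big ⇒ S big big big ⇒ S big big big big ⇒ S big big big big big ⇒ S big big big big big big ⇒ this big big big big big big

S ⇒ S big   [S -> S big]
S big ⇒ S big big   [S -> S big]
S big big ⇒ S big big big   [S -> S big]
S big big big ⇒ S big big big big   [S -> S big]
S big big big big ⇒ S big big big big big   [S -> S big]
S big big big big big ⇒ S big big big big big big   [S -> S big]
S big big big big big big ⇒ this big big big big big big   [S -> this]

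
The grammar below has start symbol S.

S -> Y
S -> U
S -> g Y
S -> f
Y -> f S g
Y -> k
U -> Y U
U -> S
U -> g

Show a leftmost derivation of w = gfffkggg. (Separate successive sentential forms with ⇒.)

S⇒gY⇒gfSg⇒gfYg⇒gffSgg⇒gffYgg⇒gfffSggg⇒gfffYggg⇒gfffkggg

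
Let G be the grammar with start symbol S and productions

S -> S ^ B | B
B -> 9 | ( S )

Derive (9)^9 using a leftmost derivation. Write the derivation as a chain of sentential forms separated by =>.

S=>S^B=>B^B=>(S)^B=>(B)^B=>(9)^B=>(9)^9

S => S^B   [S -> S ^ B]
S^B => B^B   [S -> B]
B^B => (S)^B   [B -> ( S )]
(S)^B => (B)^B   [S -> B]
(B)^B => (9)^B   [B -> 9]
(9)^B => (9)^9   [B -> 9]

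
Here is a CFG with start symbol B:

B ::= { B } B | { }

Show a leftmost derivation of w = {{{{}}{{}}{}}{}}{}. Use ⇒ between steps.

B ⇒ {B}B ⇒ {{B}B}B ⇒ {{{B}B}B}B ⇒ {{{{}}B}B}B ⇒ {{{{}}{B}B}B}B ⇒ {{{{}}{{}}B}B}B ⇒ {{{{}}{{}}{}}B}B ⇒ {{{{}}{{}}{}}{}}B ⇒ {{{{}}{{}}{}}{}}{}

B ⇒ {B}B   [B ::= { B } B]
{B}B ⇒ {{B}B}B   [B ::= { B } B]
{{B}B}B ⇒ {{{B}B}B}B   [B ::= { B } B]
{{{B}B}B}B ⇒ {{{{}}B}B}B   [B ::= { }]
{{{{}}B}B}B ⇒ {{{{}}{B}B}B}B   [B ::= { B } B]
{{{{}}{B}B}B}B ⇒ {{{{}}{{}}B}B}B   [B ::= { }]
{{{{}}{{}}B}B}B ⇒ {{{{}}{{}}{}}B}B   [B ::= { }]
{{{{}}{{}}{}}B}B ⇒ {{{{}}{{}}{}}{}}B   [B ::= { }]
{{{{}}{{}}{}}{}}B ⇒ {{{{}}{{}}{}}{}}{}   [B ::= { }]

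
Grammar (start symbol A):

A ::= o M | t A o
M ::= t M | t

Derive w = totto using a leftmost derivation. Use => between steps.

A => tAo => toMo => totMo => totto

A => tAo   [A ::= t A o]
tAo => toMo   [A ::= o M]
toMo => totMo   [M ::= t M]
totMo => totto   [M ::= t]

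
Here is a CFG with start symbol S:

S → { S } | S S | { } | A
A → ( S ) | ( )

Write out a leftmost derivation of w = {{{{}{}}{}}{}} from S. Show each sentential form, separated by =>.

S => {S} => {SS} => {{S}S} => {{SS}S} => {{{S}S}S} => {{{SS}S}S} => {{{{}S}S}S} => {{{{}{}}S}S} => {{{{}{}}{}}S} => {{{{}{}}{}}{}}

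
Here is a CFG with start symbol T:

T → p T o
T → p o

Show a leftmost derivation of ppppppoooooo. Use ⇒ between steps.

T ⇒ pTo   [T → p T o]
pTo ⇒ ppToo   [T → p T o]
ppToo ⇒ pppTooo   [T → p T o]
pppTooo ⇒ ppppToooo   [T → p T o]
ppppToooo ⇒ pppppTooooo   [T → p T o]
pppppTooooo ⇒ ppppppoooooo   [T → p o]

T ⇒ pTo ⇒ ppToo ⇒ pppTooo ⇒ ppppToooo ⇒ pppppTooooo ⇒ ppppppoooooo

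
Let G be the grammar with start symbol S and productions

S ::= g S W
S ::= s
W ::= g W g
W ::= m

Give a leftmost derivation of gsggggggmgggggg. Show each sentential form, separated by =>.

S => gSW   [S ::= g S W]
gSW => gsW   [S ::= s]
gsW => gsgWg   [W ::= g W g]
gsgWg => gsggWgg   [W ::= g W g]
gsggWgg => gsgggWggg   [W ::= g W g]
gsgggWggg => gsggggWgggg   [W ::= g W g]
gsggggWgggg => gsgggggWggggg   [W ::= g W g]
gsgggggWggggg => gsggggggWgggggg   [W ::= g W g]
gsggggggWgggggg => gsggggggmgggggg   [W ::= m]

S => gSW => gsW => gsgWg => gsggWgg => gsgggWggg => gsggggWgggg => gsgggggWggggg => gsggggggWgggggg => gsggggggmgggggg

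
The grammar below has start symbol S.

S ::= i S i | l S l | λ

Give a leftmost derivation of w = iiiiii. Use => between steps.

S => iSi => iiSii => iiiSiii => iiiiii

S => iSi   [S ::= i S i]
iSi => iiSii   [S ::= i S i]
iiSii => iiiSiii   [S ::= i S i]
iiiSiii => iiiiii   [S ::= λ]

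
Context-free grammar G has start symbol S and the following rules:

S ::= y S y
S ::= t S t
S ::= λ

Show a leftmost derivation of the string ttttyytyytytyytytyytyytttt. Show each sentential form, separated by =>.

S=>tSt=>ttStt=>tttSttt=>ttttStttt=>ttttySytttt=>ttttyySyytttt=>ttttyytStyytttt=>ttttyytySytyytttt=>ttttyytyySyytyytttt=>ttttyytyytStyytyytttt=>ttttyytyytySytyytyytttt=>ttttyytyytytStytyytyytttt=>ttttyytyytytySytytyytyytttt=>ttttyytyytytyytytyytyytttt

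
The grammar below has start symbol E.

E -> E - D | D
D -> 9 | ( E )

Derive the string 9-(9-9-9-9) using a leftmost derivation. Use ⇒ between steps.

E⇒E-D⇒D-D⇒9-D⇒9-(E)⇒9-(E-D)⇒9-(E-D-D)⇒9-(E-D-D-D)⇒9-(D-D-D-D)⇒9-(9-D-D-D)⇒9-(9-9-D-D)⇒9-(9-9-9-D)⇒9-(9-9-9-9)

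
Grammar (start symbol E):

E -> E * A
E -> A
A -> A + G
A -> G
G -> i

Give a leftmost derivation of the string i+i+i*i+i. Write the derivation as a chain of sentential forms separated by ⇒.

E ⇒ E*A ⇒ A*A ⇒ A+G*A ⇒ A+G+G*A ⇒ G+G+G*A ⇒ i+G+G*A ⇒ i+i+G*A ⇒ i+i+i*A ⇒ i+i+i*A+G ⇒ i+i+i*G+G ⇒ i+i+i*i+G ⇒ i+i+i*i+i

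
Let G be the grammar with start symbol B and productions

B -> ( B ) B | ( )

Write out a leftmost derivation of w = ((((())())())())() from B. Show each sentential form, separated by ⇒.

B ⇒ (B)B   [B -> ( B ) B]
(B)B ⇒ ((B)B)B   [B -> ( B ) B]
((B)B)B ⇒ (((B)B)B)B   [B -> ( B ) B]
(((B)B)B)B ⇒ ((((B)B)B)B)B   [B -> ( B ) B]
((((B)B)B)B)B ⇒ ((((())B)B)B)B   [B -> ( )]
((((())B)B)B)B ⇒ ((((())())B)B)B   [B -> ( )]
((((())())B)B)B ⇒ ((((())())())B)B   [B -> ( )]
((((())())())B)B ⇒ ((((())())())())B   [B -> ( )]
((((())())())())B ⇒ ((((())())())())()   [B -> ( )]

B ⇒ (B)B ⇒ ((B)B)B ⇒ (((B)B)B)B ⇒ ((((B)B)B)B)B ⇒ ((((())B)B)B)B ⇒ ((((())())B)B)B ⇒ ((((())())())B)B ⇒ ((((())())())())B ⇒ ((((())())())())()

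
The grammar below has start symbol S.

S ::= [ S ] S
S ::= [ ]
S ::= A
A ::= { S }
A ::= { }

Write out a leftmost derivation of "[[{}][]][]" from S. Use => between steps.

S=>[S]S=>[[S]S]S=>[[A]S]S=>[[{}]S]S=>[[{}][]]S=>[[{}][]][]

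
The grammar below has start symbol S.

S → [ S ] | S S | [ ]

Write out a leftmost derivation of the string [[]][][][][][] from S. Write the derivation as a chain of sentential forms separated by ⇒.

S ⇒ SS   [S → S S]
SS ⇒ SSS   [S → S S]
SSS ⇒ SSSS   [S → S S]
SSSS ⇒ SSSSS   [S → S S]
SSSSS ⇒ SSSSSS   [S → S S]
SSSSSS ⇒ [S]SSSSS   [S → [ S ]]
[S]SSSSS ⇒ [[]]SSSSS   [S → [ ]]
[[]]SSSSS ⇒ [[]][]SSSS   [S → [ ]]
[[]][]SSSS ⇒ [[]][][]SSS   [S → [ ]]
[[]][][]SSS ⇒ [[]][][][]SS   [S → [ ]]
[[]][][][]SS ⇒ [[]][][][][]S   [S → [ ]]
[[]][][][][]S ⇒ [[]][][][][][]   [S → [ ]]

S ⇒ SS ⇒ SSS ⇒ SSSS ⇒ SSSSS ⇒ SSSSSS ⇒ [S]SSSSS ⇒ [[]]SSSSS ⇒ [[]][]SSSS ⇒ [[]][][]SSS ⇒ [[]][][][]SS ⇒ [[]][][][][]S ⇒ [[]][][][][][]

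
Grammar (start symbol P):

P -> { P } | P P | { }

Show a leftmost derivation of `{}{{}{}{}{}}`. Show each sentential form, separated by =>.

P => PP => {}P => {}{P} => {}{PP} => {}{PPP} => {}{PPPP} => {}{{}PPP} => {}{{}{}PP} => {}{{}{}{}P} => {}{{}{}{}{}}

P => PP   [P -> P P]
PP => {}P   [P -> { }]
{}P => {}{P}   [P -> { P }]
{}{P} => {}{PP}   [P -> P P]
{}{PP} => {}{PPP}   [P -> P P]
{}{PPP} => {}{PPPP}   [P -> P P]
{}{PPPP} => {}{{}PPP}   [P -> { }]
{}{{}PPP} => {}{{}{}PP}   [P -> { }]
{}{{}{}PP} => {}{{}{}{}P}   [P -> { }]
{}{{}{}{}P} => {}{{}{}{}{}}   [P -> { }]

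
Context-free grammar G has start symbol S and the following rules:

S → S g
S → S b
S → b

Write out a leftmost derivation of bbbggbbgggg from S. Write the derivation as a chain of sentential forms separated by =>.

S=>Sg=>Sgg=>Sggg=>Sgggg=>Sbgggg=>Sbbgggg=>Sgbbgggg=>Sggbbgggg=>Sbggbbgggg=>Sbbggbbgggg=>bbbggbbgggg

S => Sg   [S → S g]
Sg => Sgg   [S → S g]
Sgg => Sggg   [S → S g]
Sggg => Sgggg   [S → S g]
Sgggg => Sbgggg   [S → S b]
Sbgggg => Sbbgggg   [S → S b]
Sbbgggg => Sgbbgggg   [S → S g]
Sgbbgggg => Sggbbgggg   [S → S g]
Sggbbgggg => Sbggbbgggg   [S → S b]
Sbggbbgggg => Sbbggbbgggg   [S → S b]
Sbbggbbgggg => bbbggbbgggg   [S → b]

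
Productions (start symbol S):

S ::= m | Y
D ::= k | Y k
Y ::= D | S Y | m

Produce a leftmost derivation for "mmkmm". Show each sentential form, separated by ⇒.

S ⇒ Y   [S ::= Y]
Y ⇒ SY   [Y ::= S Y]
SY ⇒ mY   [S ::= m]
mY ⇒ mSY   [Y ::= S Y]
mSY ⇒ mYY   [S ::= Y]
mYY ⇒ mSYY   [Y ::= S Y]
mSYY ⇒ mmYY   [S ::= m]
mmYY ⇒ mmDY   [Y ::= D]
mmDY ⇒ mmkY   [D ::= k]
mmkY ⇒ mmkSY   [Y ::= S Y]
mmkSY ⇒ mmkmY   [S ::= m]
mmkmY ⇒ mmkmm   [Y ::= m]

S ⇒ Y ⇒ SY ⇒ mY ⇒ mSY ⇒ mYY ⇒ mSYY ⇒ mmYY ⇒ mmDY ⇒ mmkY ⇒ mmkSY ⇒ mmkmY ⇒ mmkmm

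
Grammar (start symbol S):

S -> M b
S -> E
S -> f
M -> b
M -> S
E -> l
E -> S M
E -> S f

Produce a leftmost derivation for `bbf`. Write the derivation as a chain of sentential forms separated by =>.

S=>E=>SM=>MbM=>bbM=>bbS=>bbf

S => E   [S -> E]
E => SM   [E -> S M]
SM => MbM   [S -> M b]
MbM => bbM   [M -> b]
bbM => bbS   [M -> S]
bbS => bbf   [S -> f]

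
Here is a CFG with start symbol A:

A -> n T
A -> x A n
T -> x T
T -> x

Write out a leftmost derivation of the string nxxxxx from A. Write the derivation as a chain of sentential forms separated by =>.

A => nT   [A -> n T]
nT => nxT   [T -> x T]
nxT => nxxT   [T -> x T]
nxxT => nxxxT   [T -> x T]
nxxxT => nxxxxT   [T -> x T]
nxxxxT => nxxxxx   [T -> x]

A => nT => nxT => nxxT => nxxxT => nxxxxT => nxxxxx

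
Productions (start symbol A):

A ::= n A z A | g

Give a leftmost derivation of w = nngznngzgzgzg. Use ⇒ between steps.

A ⇒ nAzA ⇒ nnAzAzA ⇒ nngzAzA ⇒ nngznAzAzA ⇒ nngznnAzAzAzA ⇒ nngznngzAzAzA ⇒ nngznngzgzAzA ⇒ nngznngzgzgzA ⇒ nngznngzgzgzg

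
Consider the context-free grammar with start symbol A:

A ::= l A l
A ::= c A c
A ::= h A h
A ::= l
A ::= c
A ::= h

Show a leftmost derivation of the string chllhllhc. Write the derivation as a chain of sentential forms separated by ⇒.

A ⇒ cAc ⇒ chAhc ⇒ chlAlhc ⇒ chllAllhc ⇒ chllhllhc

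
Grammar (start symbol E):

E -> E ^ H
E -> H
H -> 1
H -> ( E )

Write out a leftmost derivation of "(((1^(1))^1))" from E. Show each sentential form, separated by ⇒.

E⇒H⇒(E)⇒(H)⇒((E))⇒((E^H))⇒((H^H))⇒(((E)^H))⇒(((E^H)^H))⇒(((H^H)^H))⇒(((1^H)^H))⇒(((1^(E))^H))⇒(((1^(H))^H))⇒(((1^(1))^H))⇒(((1^(1))^1))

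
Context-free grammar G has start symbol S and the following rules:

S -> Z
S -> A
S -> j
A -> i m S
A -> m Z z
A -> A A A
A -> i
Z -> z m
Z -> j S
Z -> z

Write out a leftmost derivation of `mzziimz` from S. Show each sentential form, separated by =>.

S=>A=>AAA=>mZzAA=>mzzAA=>mzziA=>mzziimS=>mzziimZ=>mzziimz

S => A   [S -> A]
A => AAA   [A -> A A A]
AAA => mZzAA   [A -> m Z z]
mZzAA => mzzAA   [Z -> z]
mzzAA => mzziA   [A -> i]
mzziA => mzziimS   [A -> i m S]
mzziimS => mzziimZ   [S -> Z]
mzziimZ => mzziimz   [Z -> z]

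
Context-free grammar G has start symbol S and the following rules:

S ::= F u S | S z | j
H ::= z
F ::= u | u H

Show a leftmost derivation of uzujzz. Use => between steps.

S => FuS => uHuS => uzuS => uzuSz => uzuSzz => uzujzz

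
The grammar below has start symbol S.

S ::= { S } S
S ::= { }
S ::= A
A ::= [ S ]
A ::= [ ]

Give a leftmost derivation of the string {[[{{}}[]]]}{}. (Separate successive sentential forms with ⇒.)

S ⇒ {S}S   [S ::= { S } S]
{S}S ⇒ {A}S   [S ::= A]
{A}S ⇒ {[S]}S   [A ::= [ S ]]
{[S]}S ⇒ {[A]}S   [S ::= A]
{[A]}S ⇒ {[[S]]}S   [A ::= [ S ]]
{[[S]]}S ⇒ {[[{S}S]]}S   [S ::= { S } S]
{[[{S}S]]}S ⇒ {[[{{}}S]]}S   [S ::= { }]
{[[{{}}S]]}S ⇒ {[[{{}}A]]}S   [S ::= A]
{[[{{}}A]]}S ⇒ {[[{{}}[]]]}S   [A ::= [ ]]
{[[{{}}[]]]}S ⇒ {[[{{}}[]]]}{}   [S ::= { }]

S ⇒ {S}S ⇒ {A}S ⇒ {[S]}S ⇒ {[A]}S ⇒ {[[S]]}S ⇒ {[[{S}S]]}S ⇒ {[[{{}}S]]}S ⇒ {[[{{}}A]]}S ⇒ {[[{{}}[]]]}S ⇒ {[[{{}}[]]]}{}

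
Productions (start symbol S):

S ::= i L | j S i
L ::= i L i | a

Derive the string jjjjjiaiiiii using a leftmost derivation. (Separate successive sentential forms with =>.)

S => jSi   [S ::= j S i]
jSi => jjSii   [S ::= j S i]
jjSii => jjjSiii   [S ::= j S i]
jjjSiii => jjjjSiiii   [S ::= j S i]
jjjjSiiii => jjjjjSiiiii   [S ::= j S i]
jjjjjSiiiii => jjjjjiLiiiii   [S ::= i L]
jjjjjiLiiiii => jjjjjiaiiiii   [L ::= a]

S=>jSi=>jjSii=>jjjSiii=>jjjjSiiii=>jjjjjSiiiii=>jjjjjiLiiiii=>jjjjjiaiiiii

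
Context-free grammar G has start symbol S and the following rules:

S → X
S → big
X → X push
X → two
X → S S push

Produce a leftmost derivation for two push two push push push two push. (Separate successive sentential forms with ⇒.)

S ⇒ X ⇒ S S push ⇒ X S push ⇒ X push S push ⇒ X push push S push ⇒ S S push push push S push ⇒ X S push push push S push ⇒ X push S push push push S push ⇒ two push S push push push S push ⇒ two push X push push push S push ⇒ two push two push push push S push ⇒ two push two push push push X push ⇒ two push two push push push two push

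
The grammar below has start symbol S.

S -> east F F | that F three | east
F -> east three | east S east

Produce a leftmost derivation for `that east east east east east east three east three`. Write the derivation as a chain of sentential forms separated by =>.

S => that F three => that east S east three => that east east F F east three => that east east east S east F east three => that east east east east east F east three => that east east east east east east three east three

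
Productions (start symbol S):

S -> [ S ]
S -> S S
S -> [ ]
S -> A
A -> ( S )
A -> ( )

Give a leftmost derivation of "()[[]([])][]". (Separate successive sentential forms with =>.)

S => SS   [S -> S S]
SS => SSS   [S -> S S]
SSS => ASS   [S -> A]
ASS => ()SS   [A -> ( )]
()SS => ()[S]S   [S -> [ S ]]
()[S]S => ()[SS]S   [S -> S S]
()[SS]S => ()[[]S]S   [S -> [ ]]
()[[]S]S => ()[[]A]S   [S -> A]
()[[]A]S => ()[[](S)]S   [A -> ( S )]
()[[](S)]S => ()[[]([])]S   [S -> [ ]]
()[[]([])]S => ()[[]([])][]   [S -> [ ]]

S => SS => SSS => ASS => ()SS => ()[S]S => ()[SS]S => ()[[]S]S => ()[[]A]S => ()[[](S)]S => ()[[]([])]S => ()[[]([])][]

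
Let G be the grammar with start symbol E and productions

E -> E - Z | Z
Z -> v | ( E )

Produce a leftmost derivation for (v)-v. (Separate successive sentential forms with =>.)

E => E-Z   [E -> E - Z]
E-Z => Z-Z   [E -> Z]
Z-Z => (E)-Z   [Z -> ( E )]
(E)-Z => (Z)-Z   [E -> Z]
(Z)-Z => (v)-Z   [Z -> v]
(v)-Z => (v)-v   [Z -> v]

E => E-Z => Z-Z => (E)-Z => (Z)-Z => (v)-Z => (v)-v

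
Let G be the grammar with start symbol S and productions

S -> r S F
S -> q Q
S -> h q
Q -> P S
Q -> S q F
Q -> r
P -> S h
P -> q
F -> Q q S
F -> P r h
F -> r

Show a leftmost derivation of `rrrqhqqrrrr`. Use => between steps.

S => rSF => rrSFF => rrrSFFF => rrrqQFFF => rrrqSqFFFF => rrrqhqqFFFF => rrrqhqqrFFF => rrrqhqqrrFF => rrrqhqqrrrF => rrrqhqqrrrr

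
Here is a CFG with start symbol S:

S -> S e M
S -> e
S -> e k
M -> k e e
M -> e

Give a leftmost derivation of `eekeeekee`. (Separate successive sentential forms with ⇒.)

S ⇒ SeM ⇒ SeMeM ⇒ eeMeM ⇒ eekeeeM ⇒ eekeeekee

S ⇒ SeM   [S -> S e M]
SeM ⇒ SeMeM   [S -> S e M]
SeMeM ⇒ eeMeM   [S -> e]
eeMeM ⇒ eekeeeM   [M -> k e e]
eekeeeM ⇒ eekeeekee   [M -> k e e]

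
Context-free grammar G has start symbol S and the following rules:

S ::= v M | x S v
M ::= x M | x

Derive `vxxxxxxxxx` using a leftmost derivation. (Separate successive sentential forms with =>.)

S => vM   [S ::= v M]
vM => vxM   [M ::= x M]
vxM => vxxM   [M ::= x M]
vxxM => vxxxM   [M ::= x M]
vxxxM => vxxxxM   [M ::= x M]
vxxxxM => vxxxxxM   [M ::= x M]
vxxxxxM => vxxxxxxM   [M ::= x M]
vxxxxxxM => vxxxxxxxM   [M ::= x M]
vxxxxxxxM => vxxxxxxxxM   [M ::= x M]
vxxxxxxxxM => vxxxxxxxxx   [M ::= x]

S=>vM=>vxM=>vxxM=>vxxxM=>vxxxxM=>vxxxxxM=>vxxxxxxM=>vxxxxxxxM=>vxxxxxxxxM=>vxxxxxxxxx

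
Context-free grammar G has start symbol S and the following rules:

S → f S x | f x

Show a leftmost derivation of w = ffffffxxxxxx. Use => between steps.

S => fSx => ffSxx => fffSxxx => ffffSxxxx => fffffSxxxxx => ffffffxxxxxx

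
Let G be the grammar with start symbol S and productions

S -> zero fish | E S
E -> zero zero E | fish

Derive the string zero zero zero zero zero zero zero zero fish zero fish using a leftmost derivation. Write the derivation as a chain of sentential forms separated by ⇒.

S ⇒ E S   [S -> E S]
E S ⇒ zero zero E S   [E -> zero zero E]
zero zero E S ⇒ zero zero zero zero E S   [E -> zero zero E]
zero zero zero zero E S ⇒ zero zero zero zero zero zero E S   [E -> zero zero E]
zero zero zero zero zero zero E S ⇒ zero zero zero zero zero zero zero zero E S   [E -> zero zero E]
zero zero zero zero zero zero zero zero E S ⇒ zero zero zero zero zero zero zero zero fish S   [E -> fish]
zero zero zero zero zero zero zero zero fish S ⇒ zero zero zero zero zero zero zero zero fish zero fish   [S -> zero fish]

S ⇒ E S ⇒ zero zero E S ⇒ zero zero zero zero E S ⇒ zero zero zero zero zero zero E S ⇒ zero zero zero zero zero zero zero zero E S ⇒ zero zero zero zero zero zero zero zero fish S ⇒ zero zero zero zero zero zero zero zero fish zero fish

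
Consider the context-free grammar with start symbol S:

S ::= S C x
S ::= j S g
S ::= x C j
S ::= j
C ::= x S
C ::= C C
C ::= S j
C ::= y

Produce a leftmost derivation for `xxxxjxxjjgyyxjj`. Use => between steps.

S => xCj => xxSj => xxxCjj => xxxxSjj => xxxxSCxjj => xxxxjSgCxjj => xxxxjxCjgCxjj => xxxxjxxSjgCxjj => xxxxjxxjjgCxjj => xxxxjxxjjgCCxjj => xxxxjxxjjgyCxjj => xxxxjxxjjgyyxjj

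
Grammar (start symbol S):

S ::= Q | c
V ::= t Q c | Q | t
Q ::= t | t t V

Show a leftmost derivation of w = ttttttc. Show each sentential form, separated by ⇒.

S ⇒ Q   [S ::= Q]
Q ⇒ ttV   [Q ::= t t V]
ttV ⇒ tttQc   [V ::= t Q c]
tttQc ⇒ tttttVc   [Q ::= t t V]
tttttVc ⇒ tttttQc   [V ::= Q]
tttttQc ⇒ ttttttc   [Q ::= t]

S ⇒ Q ⇒ ttV ⇒ tttQc ⇒ tttttVc ⇒ tttttQc ⇒ ttttttc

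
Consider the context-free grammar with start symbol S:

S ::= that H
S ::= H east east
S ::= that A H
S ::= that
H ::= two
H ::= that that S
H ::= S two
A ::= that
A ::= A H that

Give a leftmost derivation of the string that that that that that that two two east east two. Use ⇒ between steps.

S ⇒ that H ⇒ that S two ⇒ that H east east two ⇒ that that that S east east two ⇒ that that that that H east east two ⇒ that that that that S two east east two ⇒ that that that that that A H two east east two ⇒ that that that that that that H two east east two ⇒ that that that that that that two two east east two

S ⇒ that H   [S ::= that H]
that H ⇒ that S two   [H ::= S two]
that S two ⇒ that H east east two   [S ::= H east east]
that H east east two ⇒ that that that S east east two   [H ::= that that S]
that that that S east east two ⇒ that that that that H east east two   [S ::= that H]
that that that that H east east two ⇒ that that that that S two east east two   [H ::= S two]
that that that that S two east east two ⇒ that that that that that A H two east east two   [S ::= that A H]
that that that that that A H two east east two ⇒ that that that that that that H two east east two   [A ::= that]
that that that that that that H two east east two ⇒ that that that that that that two two east east two   [H ::= two]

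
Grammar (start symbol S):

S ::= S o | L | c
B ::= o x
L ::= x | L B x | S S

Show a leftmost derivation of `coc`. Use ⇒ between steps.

S ⇒ L ⇒ SS ⇒ SoS ⇒ coS ⇒ coc

S ⇒ L   [S ::= L]
L ⇒ SS   [L ::= S S]
SS ⇒ SoS   [S ::= S o]
SoS ⇒ coS   [S ::= c]
coS ⇒ coc   [S ::= c]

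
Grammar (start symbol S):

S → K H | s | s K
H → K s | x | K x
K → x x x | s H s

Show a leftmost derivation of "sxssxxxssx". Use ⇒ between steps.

S ⇒ KH ⇒ sHsH ⇒ sxsH ⇒ sxsKx ⇒ sxssHsx ⇒ sxssKssx ⇒ sxssxxxssx

S ⇒ KH   [S → K H]
KH ⇒ sHsH   [K → s H s]
sHsH ⇒ sxsH   [H → x]
sxsH ⇒ sxsKx   [H → K x]
sxsKx ⇒ sxssHsx   [K → s H s]
sxssHsx ⇒ sxssKssx   [H → K s]
sxssKssx ⇒ sxssxxxssx   [K → x x x]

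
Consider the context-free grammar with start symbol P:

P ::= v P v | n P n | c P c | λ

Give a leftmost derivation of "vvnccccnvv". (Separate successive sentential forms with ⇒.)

P⇒vPv⇒vvPvv⇒vvnPnvv⇒vvncPcnvv⇒vvnccPccnvv⇒vvnccccnvv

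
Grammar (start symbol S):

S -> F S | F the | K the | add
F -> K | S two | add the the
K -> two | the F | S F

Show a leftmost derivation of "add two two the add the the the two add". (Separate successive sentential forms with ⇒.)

S ⇒ F S   [S -> F S]
F S ⇒ S two S   [F -> S two]
S two S ⇒ add two S   [S -> add]
add two S ⇒ add two F S   [S -> F S]
add two F S ⇒ add two S two S   [F -> S two]
add two S two S ⇒ add two F the two S   [S -> F the]
add two F the two S ⇒ add two K the two S   [F -> K]
add two K the two S ⇒ add two S F the two S   [K -> S F]
add two S F the two S ⇒ add two K the F the two S   [S -> K the]
add two K the F the two S ⇒ add two two the F the two S   [K -> two]
add two two the F the two S ⇒ add two two the add the the the two S   [F -> add the the]
add two two the add the the the two S ⇒ add two two the add the the the two add   [S -> add]

S ⇒ F S ⇒ S two S ⇒ add two S ⇒ add two F S ⇒ add two S two S ⇒ add two F the two S ⇒ add two K the two S ⇒ add two S F the two S ⇒ add two K the F the two S ⇒ add two two the F the two S ⇒ add two two the add the the the two S ⇒ add two two the add the the the two add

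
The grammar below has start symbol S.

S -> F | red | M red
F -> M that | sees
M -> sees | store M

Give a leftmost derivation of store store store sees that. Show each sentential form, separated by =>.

S => F   [S -> F]
F => M that   [F -> M that]
M that => store M that   [M -> store M]
store M that => store store M that   [M -> store M]
store store M that => store store store M that   [M -> store M]
store store store M that => store store store sees that   [M -> sees]

S => F => M that => store M that => store store M that => store store store M that => store store store sees that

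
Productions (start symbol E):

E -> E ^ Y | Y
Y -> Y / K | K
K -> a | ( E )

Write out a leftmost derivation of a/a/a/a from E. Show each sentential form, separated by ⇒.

E ⇒ Y ⇒ Y/K ⇒ Y/K/K ⇒ Y/K/K/K ⇒ K/K/K/K ⇒ a/K/K/K ⇒ a/a/K/K ⇒ a/a/a/K ⇒ a/a/a/a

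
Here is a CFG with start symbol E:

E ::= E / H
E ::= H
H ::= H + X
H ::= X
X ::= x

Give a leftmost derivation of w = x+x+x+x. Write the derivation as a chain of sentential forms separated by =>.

E => H   [E ::= H]
H => H+X   [H ::= H + X]
H+X => H+X+X   [H ::= H + X]
H+X+X => H+X+X+X   [H ::= H + X]
H+X+X+X => X+X+X+X   [H ::= X]
X+X+X+X => x+X+X+X   [X ::= x]
x+X+X+X => x+x+X+X   [X ::= x]
x+x+X+X => x+x+x+X   [X ::= x]
x+x+x+X => x+x+x+x   [X ::= x]

E => H => H+X => H+X+X => H+X+X+X => X+X+X+X => x+X+X+X => x+x+X+X => x+x+x+X => x+x+x+x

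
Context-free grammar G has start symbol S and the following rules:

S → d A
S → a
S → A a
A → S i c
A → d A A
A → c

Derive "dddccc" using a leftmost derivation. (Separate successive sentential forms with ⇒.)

S ⇒ dA   [S → d A]
dA ⇒ ddAA   [A → d A A]
ddAA ⇒ dddAAA   [A → d A A]
dddAAA ⇒ dddcAA   [A → c]
dddcAA ⇒ dddccA   [A → c]
dddccA ⇒ dddccc   [A → c]

S ⇒ dA ⇒ ddAA ⇒ dddAAA ⇒ dddcAA ⇒ dddccA ⇒ dddccc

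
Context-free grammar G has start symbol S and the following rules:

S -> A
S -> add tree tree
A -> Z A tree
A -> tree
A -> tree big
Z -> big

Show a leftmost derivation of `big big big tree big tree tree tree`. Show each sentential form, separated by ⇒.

S ⇒ A ⇒ Z A tree ⇒ big A tree ⇒ big Z A tree tree ⇒ big big A tree tree ⇒ big big Z A tree tree tree ⇒ big big big A tree tree tree ⇒ big big big tree big tree tree tree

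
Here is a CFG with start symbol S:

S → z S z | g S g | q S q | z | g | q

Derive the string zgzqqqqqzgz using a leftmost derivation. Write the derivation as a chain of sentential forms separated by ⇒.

S ⇒ zSz ⇒ zgSgz ⇒ zgzSzgz ⇒ zgzqSqzgz ⇒ zgzqqSqqzgz ⇒ zgzqqqqqzgz

S ⇒ zSz   [S → z S z]
zSz ⇒ zgSgz   [S → g S g]
zgSgz ⇒ zgzSzgz   [S → z S z]
zgzSzgz ⇒ zgzqSqzgz   [S → q S q]
zgzqSqzgz ⇒ zgzqqSqqzgz   [S → q S q]
zgzqqSqqzgz ⇒ zgzqqqqqzgz   [S → q]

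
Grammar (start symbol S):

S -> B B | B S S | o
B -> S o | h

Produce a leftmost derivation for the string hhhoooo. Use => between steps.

S => BSS   [S -> B S S]
BSS => SoSS   [B -> S o]
SoSS => BSSoSS   [S -> B S S]
BSSoSS => hSSoSS   [B -> h]
hSSoSS => hBBSoSS   [S -> B B]
hBBSoSS => hhBSoSS   [B -> h]
hhBSoSS => hhhSoSS   [B -> h]
hhhSoSS => hhhooSS   [S -> o]
hhhooSS => hhhoooS   [S -> o]
hhhoooS => hhhoooo   [S -> o]

S=>BSS=>SoSS=>BSSoSS=>hSSoSS=>hBBSoSS=>hhBSoSS=>hhhSoSS=>hhhooSS=>hhhoooS=>hhhoooo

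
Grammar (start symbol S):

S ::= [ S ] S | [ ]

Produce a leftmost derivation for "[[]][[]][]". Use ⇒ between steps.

S ⇒ [S]S   [S ::= [ S ] S]
[S]S ⇒ [[]]S   [S ::= [ ]]
[[]]S ⇒ [[]][S]S   [S ::= [ S ] S]
[[]][S]S ⇒ [[]][[]]S   [S ::= [ ]]
[[]][[]]S ⇒ [[]][[]][]   [S ::= [ ]]

S⇒[S]S⇒[[]]S⇒[[]][S]S⇒[[]][[]]S⇒[[]][[]][]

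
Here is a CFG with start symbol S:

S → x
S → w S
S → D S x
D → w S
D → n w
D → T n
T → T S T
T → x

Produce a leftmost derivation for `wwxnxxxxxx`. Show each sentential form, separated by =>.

S => DSx => wSSx => wDSxSx => wwSSxSx => wwDSxSxSx => wwTnSxSxSx => wwxnSxSxSx => wwxnxxSxSx => wwxnxxxxSx => wwxnxxxxxx

S => DSx   [S → D S x]
DSx => wSSx   [D → w S]
wSSx => wDSxSx   [S → D S x]
wDSxSx => wwSSxSx   [D → w S]
wwSSxSx => wwDSxSxSx   [S → D S x]
wwDSxSxSx => wwTnSxSxSx   [D → T n]
wwTnSxSxSx => wwxnSxSxSx   [T → x]
wwxnSxSxSx => wwxnxxSxSx   [S → x]
wwxnxxSxSx => wwxnxxxxSx   [S → x]
wwxnxxxxSx => wwxnxxxxxx   [S → x]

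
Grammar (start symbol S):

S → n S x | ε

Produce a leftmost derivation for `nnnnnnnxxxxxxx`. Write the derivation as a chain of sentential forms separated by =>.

S => nSx   [S → n S x]
nSx => nnSxx   [S → n S x]
nnSxx => nnnSxxx   [S → n S x]
nnnSxxx => nnnnSxxxx   [S → n S x]
nnnnSxxxx => nnnnnSxxxxx   [S → n S x]
nnnnnSxxxxx => nnnnnnSxxxxxx   [S → n S x]
nnnnnnSxxxxxx => nnnnnnnSxxxxxxx   [S → n S x]
nnnnnnnSxxxxxxx => nnnnnnnxxxxxxx   [S → ε]

S => nSx => nnSxx => nnnSxxx => nnnnSxxxx => nnnnnSxxxxx => nnnnnnSxxxxxx => nnnnnnnSxxxxxxx => nnnnnnnxxxxxxx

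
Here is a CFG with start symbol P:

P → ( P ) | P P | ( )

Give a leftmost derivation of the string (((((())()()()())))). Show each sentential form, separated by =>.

P=>(P)=>((P))=>(((P)))=>((((P))))=>((((PP))))=>((((PPP))))=>((((PPPP))))=>((((PPPPP))))=>(((((P)PPPP))))=>(((((())PPPP))))=>(((((())()PPP))))=>(((((())()()PP))))=>(((((())()()()P))))=>(((((())()()()()))))

P => (P)   [P → ( P )]
(P) => ((P))   [P → ( P )]
((P)) => (((P)))   [P → ( P )]
(((P))) => ((((P))))   [P → ( P )]
((((P)))) => ((((PP))))   [P → P P]
((((PP)))) => ((((PPP))))   [P → P P]
((((PPP)))) => ((((PPPP))))   [P → P P]
((((PPPP)))) => ((((PPPPP))))   [P → P P]
((((PPPPP)))) => (((((P)PPPP))))   [P → ( P )]
(((((P)PPPP)))) => (((((())PPPP))))   [P → ( )]
(((((())PPPP)))) => (((((())()PPP))))   [P → ( )]
(((((())()PPP)))) => (((((())()()PP))))   [P → ( )]
(((((())()()PP)))) => (((((())()()()P))))   [P → ( )]
(((((())()()()P)))) => (((((())()()()()))))   [P → ( )]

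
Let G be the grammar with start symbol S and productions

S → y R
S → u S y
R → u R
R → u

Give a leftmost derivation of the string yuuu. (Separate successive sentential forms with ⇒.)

S ⇒ yR   [S → y R]
yR ⇒ yuR   [R → u R]
yuR ⇒ yuuR   [R → u R]
yuuR ⇒ yuuu   [R → u]

S ⇒ yR ⇒ yuR ⇒ yuuR ⇒ yuuu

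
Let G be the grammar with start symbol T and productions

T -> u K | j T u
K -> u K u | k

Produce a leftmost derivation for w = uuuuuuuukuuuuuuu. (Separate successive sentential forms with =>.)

T=>uK=>uuKu=>uuuKuu=>uuuuKuuu=>uuuuuKuuuu=>uuuuuuKuuuuu=>uuuuuuuKuuuuuu=>uuuuuuuuKuuuuuuu=>uuuuuuuukuuuuuuu

T => uK   [T -> u K]
uK => uuKu   [K -> u K u]
uuKu => uuuKuu   [K -> u K u]
uuuKuu => uuuuKuuu   [K -> u K u]
uuuuKuuu => uuuuuKuuuu   [K -> u K u]
uuuuuKuuuu => uuuuuuKuuuuu   [K -> u K u]
uuuuuuKuuuuu => uuuuuuuKuuuuuu   [K -> u K u]
uuuuuuuKuuuuuu => uuuuuuuuKuuuuuuu   [K -> u K u]
uuuuuuuuKuuuuuuu => uuuuuuuukuuuuuuu   [K -> k]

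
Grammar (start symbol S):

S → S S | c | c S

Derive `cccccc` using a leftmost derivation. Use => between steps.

S => SS   [S → S S]
SS => cSS   [S → c S]
cSS => ccS   [S → c]
ccS => ccSS   [S → S S]
ccSS => cccS   [S → c]
cccS => ccccS   [S → c S]
ccccS => cccccS   [S → c S]
cccccS => cccccc   [S → c]

S=>SS=>cSS=>ccS=>ccSS=>cccS=>ccccS=>cccccS=>cccccc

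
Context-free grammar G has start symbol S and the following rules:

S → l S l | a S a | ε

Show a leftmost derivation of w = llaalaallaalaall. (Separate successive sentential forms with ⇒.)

S⇒lSl⇒llSll⇒llaSall⇒llaaSaall⇒llaalSlaall⇒llaalaSalaall⇒llaalaaSaalaall⇒llaalaalSlaalaall⇒llaalaallaalaall

S ⇒ lSl   [S → l S l]
lSl ⇒ llSll   [S → l S l]
llSll ⇒ llaSall   [S → a S a]
llaSall ⇒ llaaSaall   [S → a S a]
llaaSaall ⇒ llaalSlaall   [S → l S l]
llaalSlaall ⇒ llaalaSalaall   [S → a S a]
llaalaSalaall ⇒ llaalaaSaalaall   [S → a S a]
llaalaaSaalaall ⇒ llaalaalSlaalaall   [S → l S l]
llaalaalSlaalaall ⇒ llaalaallaalaall   [S → ε]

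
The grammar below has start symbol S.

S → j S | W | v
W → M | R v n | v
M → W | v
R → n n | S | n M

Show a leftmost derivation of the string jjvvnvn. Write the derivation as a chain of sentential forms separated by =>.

S => jS   [S → j S]
jS => jW   [S → W]
jW => jRvn   [W → R v n]
jRvn => jSvn   [R → S]
jSvn => jWvn   [S → W]
jWvn => jRvnvn   [W → R v n]
jRvnvn => jSvnvn   [R → S]
jSvnvn => jjSvnvn   [S → j S]
jjSvnvn => jjWvnvn   [S → W]
jjWvnvn => jjvvnvn   [W → v]

S => jS => jW => jRvn => jSvn => jWvn => jRvnvn => jSvnvn => jjSvnvn => jjWvnvn => jjvvnvn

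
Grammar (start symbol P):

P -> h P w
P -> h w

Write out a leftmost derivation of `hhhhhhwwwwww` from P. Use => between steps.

P => hPw   [P -> h P w]
hPw => hhPww   [P -> h P w]
hhPww => hhhPwww   [P -> h P w]
hhhPwww => hhhhPwwww   [P -> h P w]
hhhhPwwww => hhhhhPwwwww   [P -> h P w]
hhhhhPwwwww => hhhhhhwwwwww   [P -> h w]

P => hPw => hhPww => hhhPwww => hhhhPwwww => hhhhhPwwwww => hhhhhhwwwwww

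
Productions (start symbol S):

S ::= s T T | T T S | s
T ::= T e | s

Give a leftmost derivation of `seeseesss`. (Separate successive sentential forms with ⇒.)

S ⇒ TTS   [S ::= T T S]
TTS ⇒ TeTS   [T ::= T e]
TeTS ⇒ TeeTS   [T ::= T e]
TeeTS ⇒ seeTS   [T ::= s]
seeTS ⇒ seeTeS   [T ::= T e]
seeTeS ⇒ seeTeeS   [T ::= T e]
seeTeeS ⇒ seeseeS   [T ::= s]
seeseeS ⇒ seeseesTT   [S ::= s T T]
seeseesTT ⇒ seeseessT   [T ::= s]
seeseessT ⇒ seeseesss   [T ::= s]

S ⇒ TTS ⇒ TeTS ⇒ TeeTS ⇒ seeTS ⇒ seeTeS ⇒ seeTeeS ⇒ seeseeS ⇒ seeseesTT ⇒ seeseessT ⇒ seeseesss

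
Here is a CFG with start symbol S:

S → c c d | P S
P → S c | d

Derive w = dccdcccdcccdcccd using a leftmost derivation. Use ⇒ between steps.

S ⇒ PS ⇒ ScS ⇒ PScS ⇒ dScS ⇒ dPScS ⇒ dScScS ⇒ dPScScS ⇒ dScScScS ⇒ dccdcScScS ⇒ dccdcccdcScS ⇒ dccdcccdcccdcS ⇒ dccdcccdcccdcccd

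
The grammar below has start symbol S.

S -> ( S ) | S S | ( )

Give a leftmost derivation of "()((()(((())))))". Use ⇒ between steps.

S ⇒ SS ⇒ ()S ⇒ ()(S) ⇒ ()((S)) ⇒ ()((SS)) ⇒ ()((()S)) ⇒ ()((()(S))) ⇒ ()((()((S)))) ⇒ ()((()(((S))))) ⇒ ()((()(((())))))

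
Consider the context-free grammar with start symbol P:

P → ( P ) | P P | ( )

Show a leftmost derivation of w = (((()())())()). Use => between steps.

P=>(P)=>(PP)=>((P)P)=>((PP)P)=>(((P)P)P)=>(((PP)P)P)=>(((()P)P)P)=>(((()())P)P)=>(((()())())P)=>(((()())())())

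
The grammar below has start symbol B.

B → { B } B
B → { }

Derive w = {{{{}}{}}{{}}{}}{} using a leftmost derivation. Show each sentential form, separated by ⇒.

B ⇒ {B}B ⇒ {{B}B}B ⇒ {{{B}B}B}B ⇒ {{{{}}B}B}B ⇒ {{{{}}{}}B}B ⇒ {{{{}}{}}{B}B}B ⇒ {{{{}}{}}{{}}B}B ⇒ {{{{}}{}}{{}}{}}B ⇒ {{{{}}{}}{{}}{}}{}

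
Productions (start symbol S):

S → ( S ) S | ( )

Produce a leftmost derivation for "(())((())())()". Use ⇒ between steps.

S ⇒ (S)S ⇒ (())S ⇒ (())(S)S ⇒ (())((S)S)S ⇒ (())((())S)S ⇒ (())((())())S ⇒ (())((())())()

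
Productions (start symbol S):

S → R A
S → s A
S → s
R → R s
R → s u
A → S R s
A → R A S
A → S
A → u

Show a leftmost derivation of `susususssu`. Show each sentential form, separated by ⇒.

S ⇒ RA ⇒ suA ⇒ suS ⇒ suRA ⇒ susuA ⇒ susuS ⇒ susuRA ⇒ susuRsA ⇒ susuRssA ⇒ susuRsssA ⇒ susususssA ⇒ susususssu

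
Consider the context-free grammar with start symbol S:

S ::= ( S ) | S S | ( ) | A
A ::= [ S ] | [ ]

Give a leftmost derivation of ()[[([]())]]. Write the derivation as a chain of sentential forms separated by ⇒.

S ⇒ SS   [S ::= S S]
SS ⇒ ()S   [S ::= ( )]
()S ⇒ ()A   [S ::= A]
()A ⇒ ()[S]   [A ::= [ S ]]
()[S] ⇒ ()[A]   [S ::= A]
()[A] ⇒ ()[[S]]   [A ::= [ S ]]
()[[S]] ⇒ ()[[(S)]]   [S ::= ( S )]
()[[(S)]] ⇒ ()[[(SS)]]   [S ::= S S]
()[[(SS)]] ⇒ ()[[(AS)]]   [S ::= A]
()[[(AS)]] ⇒ ()[[([]S)]]   [A ::= [ ]]
()[[([]S)]] ⇒ ()[[([]())]]   [S ::= ( )]

S⇒SS⇒()S⇒()A⇒()[S]⇒()[A]⇒()[[S]]⇒()[[(S)]]⇒()[[(SS)]]⇒()[[(AS)]]⇒()[[([]S)]]⇒()[[([]())]]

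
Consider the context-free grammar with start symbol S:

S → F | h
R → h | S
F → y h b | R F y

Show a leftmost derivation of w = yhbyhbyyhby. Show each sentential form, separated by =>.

S => F   [S → F]
F => RFy   [F → R F y]
RFy => SFy   [R → S]
SFy => FFy   [S → F]
FFy => RFyFy   [F → R F y]
RFyFy => SFyFy   [R → S]
SFyFy => FFyFy   [S → F]
FFyFy => yhbFyFy   [F → y h b]
yhbFyFy => yhbyhbyFy   [F → y h b]
yhbyhbyFy => yhbyhbyyhby   [F → y h b]

S=>F=>RFy=>SFy=>FFy=>RFyFy=>SFyFy=>FFyFy=>yhbFyFy=>yhbyhbyFy=>yhbyhbyyhby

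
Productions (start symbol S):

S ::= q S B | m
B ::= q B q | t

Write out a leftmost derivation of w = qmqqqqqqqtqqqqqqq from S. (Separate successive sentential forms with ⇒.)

S⇒qSB⇒qmB⇒qmqBq⇒qmqqBqq⇒qmqqqBqqq⇒qmqqqqBqqqq⇒qmqqqqqBqqqqq⇒qmqqqqqqBqqqqqq⇒qmqqqqqqqBqqqqqqq⇒qmqqqqqqqtqqqqqqq

S ⇒ qSB   [S ::= q S B]
qSB ⇒ qmB   [S ::= m]
qmB ⇒ qmqBq   [B ::= q B q]
qmqBq ⇒ qmqqBqq   [B ::= q B q]
qmqqBqq ⇒ qmqqqBqqq   [B ::= q B q]
qmqqqBqqq ⇒ qmqqqqBqqqq   [B ::= q B q]
qmqqqqBqqqq ⇒ qmqqqqqBqqqqq   [B ::= q B q]
qmqqqqqBqqqqq ⇒ qmqqqqqqBqqqqqq   [B ::= q B q]
qmqqqqqqBqqqqqq ⇒ qmqqqqqqqBqqqqqqq   [B ::= q B q]
qmqqqqqqqBqqqqqqq ⇒ qmqqqqqqqtqqqqqqq   [B ::= t]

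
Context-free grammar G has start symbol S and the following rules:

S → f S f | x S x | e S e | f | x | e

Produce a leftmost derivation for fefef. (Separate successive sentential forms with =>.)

S => fSf   [S → f S f]
fSf => feSef   [S → e S e]
feSef => fefef   [S → f]

S => fSf => feSef => fefef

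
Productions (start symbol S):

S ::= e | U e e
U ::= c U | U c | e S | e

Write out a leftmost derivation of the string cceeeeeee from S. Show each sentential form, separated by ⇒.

S⇒Uee⇒cUee⇒ccUee⇒cceSee⇒cceUeeee⇒cceeSeeee⇒cceeeeeee

S ⇒ Uee   [S ::= U e e]
Uee ⇒ cUee   [U ::= c U]
cUee ⇒ ccUee   [U ::= c U]
ccUee ⇒ cceSee   [U ::= e S]
cceSee ⇒ cceUeeee   [S ::= U e e]
cceUeeee ⇒ cceeSeeee   [U ::= e S]
cceeSeeee ⇒ cceeeeeee   [S ::= e]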